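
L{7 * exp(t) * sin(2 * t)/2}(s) 7/((s - 1)^2 + 4)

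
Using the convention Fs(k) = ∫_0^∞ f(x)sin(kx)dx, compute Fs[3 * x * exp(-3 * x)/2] 9 * k/(k^2 + 9)^2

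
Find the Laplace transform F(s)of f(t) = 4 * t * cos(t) 4 * (s^2 - 1)/(s^2 + 1)^2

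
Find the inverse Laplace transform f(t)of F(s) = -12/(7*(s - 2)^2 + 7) -12*exp(2*t)*sin(t)/7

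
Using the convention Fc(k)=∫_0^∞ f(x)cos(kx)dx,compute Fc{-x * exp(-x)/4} (k^2 - 1)/(4 * (k^2 + 1)^2)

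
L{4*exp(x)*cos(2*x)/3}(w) 4*(w - 1)/(3*((w - 1)^2 + 4))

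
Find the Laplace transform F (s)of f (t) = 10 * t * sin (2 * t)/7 40 * s/ (7 * (s^2 + 4)^2)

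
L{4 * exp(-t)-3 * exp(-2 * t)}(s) 4/(s + 1)-3/(s + 2)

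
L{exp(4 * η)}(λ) 1/(λ - 4)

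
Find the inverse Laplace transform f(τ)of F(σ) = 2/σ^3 τ^2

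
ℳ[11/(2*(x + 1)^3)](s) 11*pi*(s - 2)*(s - 1)/(4*sin(pi*s))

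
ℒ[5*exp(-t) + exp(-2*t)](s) 5/(s + 1) + 1/(s + 2)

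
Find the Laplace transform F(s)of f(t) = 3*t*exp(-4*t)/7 3/(7*(s + 4)^2)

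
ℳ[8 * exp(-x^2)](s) 4 * gamma(s/2)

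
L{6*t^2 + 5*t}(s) 12/s^3 + 5/s^2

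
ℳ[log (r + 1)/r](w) -pi * csc (pi * w)/ (w - 1)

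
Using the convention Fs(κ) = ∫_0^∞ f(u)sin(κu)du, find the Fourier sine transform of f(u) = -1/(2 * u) -pi/4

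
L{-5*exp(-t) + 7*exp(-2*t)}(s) 7/(s + 2) - 5/(s + 1)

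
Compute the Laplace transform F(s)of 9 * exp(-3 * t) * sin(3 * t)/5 27/(5 * ((s + 3)^2 + 9))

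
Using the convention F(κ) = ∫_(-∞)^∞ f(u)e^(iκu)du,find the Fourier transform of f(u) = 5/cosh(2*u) 5*pi/(2*cosh(pi*κ/4))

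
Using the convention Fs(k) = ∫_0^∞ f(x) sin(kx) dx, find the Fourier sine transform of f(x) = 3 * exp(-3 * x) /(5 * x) 3 * atan(k/3) /5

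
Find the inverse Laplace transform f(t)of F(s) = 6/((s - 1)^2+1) 6*exp(t)*sin(t)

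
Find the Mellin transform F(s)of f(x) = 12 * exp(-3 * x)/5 12 * gamma(s)/(5 * 3^s)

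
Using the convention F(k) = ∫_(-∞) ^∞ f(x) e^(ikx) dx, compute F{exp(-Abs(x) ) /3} 2/(3*(k^2+1) ) 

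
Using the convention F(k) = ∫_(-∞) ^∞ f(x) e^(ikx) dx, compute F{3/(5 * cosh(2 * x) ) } 3 * pi/(10 * cosh(pi * k/4) ) 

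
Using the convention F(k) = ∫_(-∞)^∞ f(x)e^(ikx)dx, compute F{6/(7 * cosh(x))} 6 * pi/(7 * cosh(pi * k/2))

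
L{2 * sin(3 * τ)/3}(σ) 2/(σ^2+9)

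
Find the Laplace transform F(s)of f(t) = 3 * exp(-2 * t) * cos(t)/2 3 * (s + 2)/(2 * ((s + 2)^2 + 1))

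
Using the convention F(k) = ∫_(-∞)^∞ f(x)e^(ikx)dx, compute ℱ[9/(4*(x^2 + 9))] 3*pi*exp(-3*Abs(k))/4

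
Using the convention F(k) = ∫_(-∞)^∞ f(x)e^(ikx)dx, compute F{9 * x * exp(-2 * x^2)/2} 9 * sqrt(2) * I * sqrt(pi) * k * exp(-k^2/8)/16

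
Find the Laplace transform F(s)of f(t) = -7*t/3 -7/(3*s^2)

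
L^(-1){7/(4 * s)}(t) 7/4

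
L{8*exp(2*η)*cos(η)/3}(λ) 8*(λ - 2)/(3*((λ - 2)^2 + 1))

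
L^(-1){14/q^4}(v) 7 * v^3/3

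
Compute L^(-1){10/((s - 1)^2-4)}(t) 5*exp(t)*sinh(2*t)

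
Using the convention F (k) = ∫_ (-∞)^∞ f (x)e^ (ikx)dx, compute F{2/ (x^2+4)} pi*exp (-2*Abs (k))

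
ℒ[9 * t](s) 9/s^2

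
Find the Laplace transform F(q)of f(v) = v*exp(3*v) (q - 3)^(-2)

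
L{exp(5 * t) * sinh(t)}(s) 1/((s - 5)^2 - 1)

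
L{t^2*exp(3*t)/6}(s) 1/(3*(s - 3)^3)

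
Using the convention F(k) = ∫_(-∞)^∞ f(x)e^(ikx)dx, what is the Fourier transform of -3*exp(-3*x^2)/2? -sqrt(3)*sqrt(pi)*exp(-k^2/12)/2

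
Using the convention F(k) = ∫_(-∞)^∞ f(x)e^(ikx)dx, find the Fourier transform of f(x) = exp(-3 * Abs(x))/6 1/(k^2+9)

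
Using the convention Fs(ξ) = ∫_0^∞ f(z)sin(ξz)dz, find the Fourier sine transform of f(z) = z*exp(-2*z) 4*ξ/(ξ^2 + 4)^2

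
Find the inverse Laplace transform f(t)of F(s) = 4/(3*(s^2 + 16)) sin(4*t)/3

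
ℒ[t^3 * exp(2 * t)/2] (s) 3/(s - 2)^4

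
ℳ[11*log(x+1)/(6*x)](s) -11*pi*csc(pi*s)/(6*s - 6)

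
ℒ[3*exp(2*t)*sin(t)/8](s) 3/(8*((s - 2)^2+1))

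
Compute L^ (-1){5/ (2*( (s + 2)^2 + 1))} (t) 5*exp (-2*t)*sin (t)/2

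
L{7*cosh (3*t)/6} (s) 7*s/ (6*(s^2 - 9))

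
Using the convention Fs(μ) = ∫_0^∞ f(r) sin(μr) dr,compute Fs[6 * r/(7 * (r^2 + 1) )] 3 * pi * exp(-μ) /7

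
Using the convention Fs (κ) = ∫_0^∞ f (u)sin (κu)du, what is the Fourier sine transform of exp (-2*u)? κ/ (κ^2 + 4)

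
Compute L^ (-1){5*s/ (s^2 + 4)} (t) 5*cos (2*t)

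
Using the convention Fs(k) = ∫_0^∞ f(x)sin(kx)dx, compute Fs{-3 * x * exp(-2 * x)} -12 * k/(k^2 + 4)^2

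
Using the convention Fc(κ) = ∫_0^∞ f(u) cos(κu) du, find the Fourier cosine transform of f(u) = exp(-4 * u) 4/(κ^2 + 16) 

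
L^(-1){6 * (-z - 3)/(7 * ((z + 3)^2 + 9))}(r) -6 * exp(-3 * r) * cos(3 * r)/7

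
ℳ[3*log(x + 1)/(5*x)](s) -3*pi*csc(pi*s)/(5*s - 5)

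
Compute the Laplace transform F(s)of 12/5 12/(5*s)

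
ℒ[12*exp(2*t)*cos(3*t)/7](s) 12*(s - 2)/(7*((s - 2)^2 + 9))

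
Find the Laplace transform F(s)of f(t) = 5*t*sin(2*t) 20*s/(s^2+4)^2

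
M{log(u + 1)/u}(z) -pi*csc(pi*z)/(z - 1)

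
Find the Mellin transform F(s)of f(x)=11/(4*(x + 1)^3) 11*pi*(s - 2)*(s - 1)/(8*sin(pi*s))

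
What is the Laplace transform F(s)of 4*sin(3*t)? 12/(s^2 + 9)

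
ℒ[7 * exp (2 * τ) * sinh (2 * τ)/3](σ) 14/ (3 * σ * (σ - 4))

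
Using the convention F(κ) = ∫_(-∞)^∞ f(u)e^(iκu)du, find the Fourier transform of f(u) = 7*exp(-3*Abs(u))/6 7/(κ^2 + 9)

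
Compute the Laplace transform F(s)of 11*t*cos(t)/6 11*(s^2 - 1)/(6*(s^2+1)^2)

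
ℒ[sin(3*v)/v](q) atan(3/q)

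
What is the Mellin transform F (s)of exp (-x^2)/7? gamma (s/2)/14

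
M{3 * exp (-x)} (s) 3 * gamma (s)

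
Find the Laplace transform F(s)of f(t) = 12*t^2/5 24/(5*s^3)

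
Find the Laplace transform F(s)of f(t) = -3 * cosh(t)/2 -3 * s/(2 * s^2 - 2)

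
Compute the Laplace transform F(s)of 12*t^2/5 24/(5*s^3)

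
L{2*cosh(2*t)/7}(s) 2*s/(7*(s^2 - 4))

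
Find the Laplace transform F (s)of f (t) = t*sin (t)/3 2*s/ (3*(s^2+1)^2)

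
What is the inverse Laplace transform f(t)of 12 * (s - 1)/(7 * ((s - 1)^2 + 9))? 12 * exp(t) * cos(3 * t)/7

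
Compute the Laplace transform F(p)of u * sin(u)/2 p/(p^2 + 1)^2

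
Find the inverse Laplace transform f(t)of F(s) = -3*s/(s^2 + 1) -3*cos(t)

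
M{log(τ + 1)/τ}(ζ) -pi*csc(pi*ζ)/(ζ - 1)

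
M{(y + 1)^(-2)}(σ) (-pi * σ + pi)/sin(pi * σ)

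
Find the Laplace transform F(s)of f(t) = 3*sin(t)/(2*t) 3*atan(1/s)/2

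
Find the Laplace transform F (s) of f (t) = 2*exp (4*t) 2/ (s - 4) 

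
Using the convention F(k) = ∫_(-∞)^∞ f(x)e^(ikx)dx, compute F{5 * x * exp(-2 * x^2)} 5 * sqrt(2) * I * sqrt(pi) * k * exp(-k^2/8)/8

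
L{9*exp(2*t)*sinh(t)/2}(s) 9/(2*((s - 2)^2 - 1))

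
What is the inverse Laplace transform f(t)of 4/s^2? 4 * t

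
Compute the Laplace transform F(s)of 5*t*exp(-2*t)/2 5/(2*(s + 2)^2)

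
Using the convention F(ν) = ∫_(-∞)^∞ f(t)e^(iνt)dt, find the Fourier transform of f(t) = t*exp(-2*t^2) sqrt(2)*I*sqrt(pi)*ν*exp(-ν^2/8)/8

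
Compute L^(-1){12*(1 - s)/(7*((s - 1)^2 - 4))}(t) -12*exp(t)*cosh(2*t)/7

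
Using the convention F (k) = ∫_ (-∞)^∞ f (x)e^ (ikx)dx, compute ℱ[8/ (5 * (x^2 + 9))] 8 * pi * exp (-3 * Abs (k))/15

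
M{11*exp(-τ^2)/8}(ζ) 11*gamma(ζ/2)/16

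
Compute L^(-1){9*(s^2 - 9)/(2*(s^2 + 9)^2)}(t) 9*t*cos(3*t)/2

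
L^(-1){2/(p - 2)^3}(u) u^2*exp(2*u)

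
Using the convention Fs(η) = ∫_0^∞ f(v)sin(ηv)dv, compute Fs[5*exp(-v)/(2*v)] 5*atan(η)/2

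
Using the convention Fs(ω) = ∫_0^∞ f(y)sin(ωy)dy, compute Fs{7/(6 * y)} 7 * pi/12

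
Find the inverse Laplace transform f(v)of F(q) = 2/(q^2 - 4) sinh(2*v)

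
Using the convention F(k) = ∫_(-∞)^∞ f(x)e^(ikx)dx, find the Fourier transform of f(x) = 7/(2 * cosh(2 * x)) 7 * pi/(4 * cosh(pi * k/4))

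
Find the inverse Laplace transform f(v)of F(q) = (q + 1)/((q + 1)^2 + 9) exp(-v)*cos(3*v)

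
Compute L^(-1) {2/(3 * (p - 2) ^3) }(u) u^2 * exp(2 * u) /3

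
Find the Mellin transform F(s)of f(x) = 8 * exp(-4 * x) 2^(3 - 2 * s) * gamma(s)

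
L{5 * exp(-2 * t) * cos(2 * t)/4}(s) 5 * (s+2)/(4 * ((s+2)^2+4))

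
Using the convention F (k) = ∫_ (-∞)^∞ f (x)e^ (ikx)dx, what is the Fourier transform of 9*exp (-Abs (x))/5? 18/ (5*(k^2 + 1))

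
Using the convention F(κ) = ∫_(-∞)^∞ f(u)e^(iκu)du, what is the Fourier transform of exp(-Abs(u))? 2/(κ^2 + 1)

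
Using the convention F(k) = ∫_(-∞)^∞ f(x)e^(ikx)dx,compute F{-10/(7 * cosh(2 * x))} -5 * pi/(7 * cosh(pi * k/4))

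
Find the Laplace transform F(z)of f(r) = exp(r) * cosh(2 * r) (z - 1)/((z - 1)^2-4)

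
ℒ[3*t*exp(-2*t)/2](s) 3/(2*(s + 2)^2)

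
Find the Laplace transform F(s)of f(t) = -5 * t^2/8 -5/(4 * s^3)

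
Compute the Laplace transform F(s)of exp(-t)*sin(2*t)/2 1/((s + 1)^2 + 4)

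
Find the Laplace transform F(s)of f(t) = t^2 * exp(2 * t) 2/(s - 2)^3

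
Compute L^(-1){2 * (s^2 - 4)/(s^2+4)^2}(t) 2 * t * cos(2 * t)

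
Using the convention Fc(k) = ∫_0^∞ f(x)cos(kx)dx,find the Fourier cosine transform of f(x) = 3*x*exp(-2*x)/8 3*(4 - k^2)/(8*(k^2 + 4)^2)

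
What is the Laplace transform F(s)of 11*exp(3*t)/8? 11/(8*(s - 3))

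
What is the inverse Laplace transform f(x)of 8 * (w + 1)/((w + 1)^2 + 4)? 8 * exp(-x) * cos(2 * x)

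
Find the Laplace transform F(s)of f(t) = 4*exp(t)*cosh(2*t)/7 4*(s - 1)/(7*((s - 1)^2-4))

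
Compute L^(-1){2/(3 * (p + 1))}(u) 2 * exp(-u)/3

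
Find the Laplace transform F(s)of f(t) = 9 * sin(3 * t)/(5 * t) 9 * atan(3/s)/5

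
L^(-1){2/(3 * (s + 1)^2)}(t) 2 * t * exp(-t)/3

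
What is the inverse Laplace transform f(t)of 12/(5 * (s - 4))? 12 * exp(4 * t)/5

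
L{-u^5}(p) -120/p^6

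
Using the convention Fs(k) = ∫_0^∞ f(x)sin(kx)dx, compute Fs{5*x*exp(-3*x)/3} 10*k/(k^2 + 9)^2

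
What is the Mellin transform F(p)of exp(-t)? gamma(p)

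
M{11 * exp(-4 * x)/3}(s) 11 * gamma(s)/(3 * 4^s)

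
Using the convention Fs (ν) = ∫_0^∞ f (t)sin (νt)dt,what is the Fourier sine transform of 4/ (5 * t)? 2 * pi/5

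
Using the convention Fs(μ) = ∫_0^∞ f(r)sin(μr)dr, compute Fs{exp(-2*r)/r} atan(μ/2)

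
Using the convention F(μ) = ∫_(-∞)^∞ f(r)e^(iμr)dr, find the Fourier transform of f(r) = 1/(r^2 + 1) pi*exp(-Abs(μ))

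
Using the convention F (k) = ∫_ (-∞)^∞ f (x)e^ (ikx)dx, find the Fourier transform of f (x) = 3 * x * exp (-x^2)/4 3 * I * sqrt (pi) * k * exp (-k^2/4)/8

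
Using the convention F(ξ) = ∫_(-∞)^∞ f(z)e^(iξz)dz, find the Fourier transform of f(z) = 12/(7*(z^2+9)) 4*pi*exp(-3*Abs(ξ))/7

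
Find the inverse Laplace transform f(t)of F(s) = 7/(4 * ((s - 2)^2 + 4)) 7 * exp(2 * t) * sin(2 * t)/8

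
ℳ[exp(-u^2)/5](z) gamma(z/2)/10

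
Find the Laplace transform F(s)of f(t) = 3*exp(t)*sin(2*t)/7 6/(7*((s - 1)^2 + 4))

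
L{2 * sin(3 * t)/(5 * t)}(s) 2 * atan(3/s)/5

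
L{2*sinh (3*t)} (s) 6/ (s^2 - 9)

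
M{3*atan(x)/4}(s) -3*pi*sec(pi*s/2)/(8*s)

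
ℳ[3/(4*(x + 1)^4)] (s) gamma(s)*gamma(4 - s)/8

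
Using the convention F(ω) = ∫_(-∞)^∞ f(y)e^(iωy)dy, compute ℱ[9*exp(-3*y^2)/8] 3*sqrt(3)*sqrt(pi)*exp(-ω^2/12)/8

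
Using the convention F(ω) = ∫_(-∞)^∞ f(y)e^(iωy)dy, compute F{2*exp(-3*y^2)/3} 2*sqrt(3)*sqrt(pi)*exp(-ω^2/12)/9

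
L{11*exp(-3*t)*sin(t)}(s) 11/((s + 3)^2 + 1)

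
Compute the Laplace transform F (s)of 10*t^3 60/s^4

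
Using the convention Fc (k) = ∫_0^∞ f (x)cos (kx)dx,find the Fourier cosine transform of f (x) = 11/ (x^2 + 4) 11*pi*exp (-2*k)/4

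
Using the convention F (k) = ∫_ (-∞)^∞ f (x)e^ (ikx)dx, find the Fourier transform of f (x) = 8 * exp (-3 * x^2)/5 8 * sqrt (3) * sqrt (pi) * exp (-k^2/12)/15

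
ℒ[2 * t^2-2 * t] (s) 4/s^3-2/s^2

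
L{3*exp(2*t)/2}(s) 3/(2*(s - 2))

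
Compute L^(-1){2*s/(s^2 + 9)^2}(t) t*sin(3*t)/3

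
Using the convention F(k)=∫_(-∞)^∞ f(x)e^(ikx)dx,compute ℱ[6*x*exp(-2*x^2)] 3*sqrt(2)*I*sqrt(pi)*k*exp(-k^2/8)/4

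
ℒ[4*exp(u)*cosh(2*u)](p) 4*(p - 1) /((p - 1) ^2-4) 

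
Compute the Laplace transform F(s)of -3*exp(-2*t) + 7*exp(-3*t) 7/(s + 3)-3/(s + 2)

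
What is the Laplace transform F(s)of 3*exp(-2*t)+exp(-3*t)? 3/(s+2)+1/(s+3)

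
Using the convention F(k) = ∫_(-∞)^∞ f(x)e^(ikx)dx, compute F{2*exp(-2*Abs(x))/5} 8/(5*(k^2 + 4))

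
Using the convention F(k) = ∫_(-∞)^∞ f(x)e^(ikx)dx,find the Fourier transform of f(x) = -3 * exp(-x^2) -3 * sqrt(pi) * exp(-k^2/4)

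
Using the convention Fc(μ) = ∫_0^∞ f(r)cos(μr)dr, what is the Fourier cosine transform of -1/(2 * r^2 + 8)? -pi * exp(-2 * μ)/8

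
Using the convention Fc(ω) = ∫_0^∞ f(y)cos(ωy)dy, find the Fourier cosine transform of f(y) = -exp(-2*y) -2/(ω^2+4)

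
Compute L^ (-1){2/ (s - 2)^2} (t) 2 * t * exp (2 * t)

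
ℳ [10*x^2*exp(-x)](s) 10*gamma(s + 2)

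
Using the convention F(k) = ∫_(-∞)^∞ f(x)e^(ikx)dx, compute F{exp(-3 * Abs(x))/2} 3/(k^2+9)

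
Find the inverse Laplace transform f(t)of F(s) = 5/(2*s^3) 5*t^2/4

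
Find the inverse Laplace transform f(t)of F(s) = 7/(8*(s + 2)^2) 7*t*exp(-2*t)/8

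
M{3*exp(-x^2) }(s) 3*gamma(s/2) /2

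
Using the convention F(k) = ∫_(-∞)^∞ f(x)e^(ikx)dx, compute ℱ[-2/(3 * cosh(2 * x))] -pi/(3 * cosh(pi * k/4))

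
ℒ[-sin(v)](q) -1/(q^2 + 1)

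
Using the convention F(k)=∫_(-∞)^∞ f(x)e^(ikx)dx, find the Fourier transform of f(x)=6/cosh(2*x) 3*pi/cosh(pi*k/4)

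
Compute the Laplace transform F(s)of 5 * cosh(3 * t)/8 5 * s/(8 * (s^2 - 9))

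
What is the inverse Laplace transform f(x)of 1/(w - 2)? exp(2 * x)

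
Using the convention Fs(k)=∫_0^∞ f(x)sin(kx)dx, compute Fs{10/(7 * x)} 5 * pi/7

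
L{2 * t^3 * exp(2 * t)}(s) 12/(s - 2)^4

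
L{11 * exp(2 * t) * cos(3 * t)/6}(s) 11 * (s - 2)/(6 * ((s - 2)^2 + 9))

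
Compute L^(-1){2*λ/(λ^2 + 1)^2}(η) η*sin(η)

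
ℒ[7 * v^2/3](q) 14/(3 * q^3)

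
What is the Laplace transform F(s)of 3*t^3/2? 9/s^4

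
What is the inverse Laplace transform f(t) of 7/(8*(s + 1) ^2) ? 7*t*exp(-t) /8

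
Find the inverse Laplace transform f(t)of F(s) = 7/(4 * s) 7/4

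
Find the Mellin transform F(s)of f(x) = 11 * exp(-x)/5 11 * gamma(s)/5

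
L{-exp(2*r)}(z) -1/(z - 2)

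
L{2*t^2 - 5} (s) 4/s^3 - 5/s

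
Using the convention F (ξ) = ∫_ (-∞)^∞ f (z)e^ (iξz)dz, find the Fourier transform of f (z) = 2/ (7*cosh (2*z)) pi/ (7*cosh (pi*ξ/4))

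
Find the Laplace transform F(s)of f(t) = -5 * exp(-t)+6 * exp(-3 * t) 6/(s+3)-5/(s+1)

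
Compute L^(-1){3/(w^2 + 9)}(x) sin(3*x)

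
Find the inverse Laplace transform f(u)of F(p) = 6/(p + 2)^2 6*u*exp(-2*u)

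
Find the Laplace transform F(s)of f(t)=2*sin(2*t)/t 2*atan(2/s)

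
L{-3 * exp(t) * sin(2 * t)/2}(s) -3/((s - 1)^2+4)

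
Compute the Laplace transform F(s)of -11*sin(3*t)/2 -33/(2*s^2 + 18)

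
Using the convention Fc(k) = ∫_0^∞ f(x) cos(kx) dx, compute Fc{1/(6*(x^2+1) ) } pi*exp(-k) /12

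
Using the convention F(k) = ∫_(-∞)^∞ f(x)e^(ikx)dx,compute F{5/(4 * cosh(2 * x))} 5 * pi/(8 * cosh(pi * k/4))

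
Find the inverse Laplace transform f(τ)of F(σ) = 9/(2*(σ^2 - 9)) 3*sinh(3*τ)/2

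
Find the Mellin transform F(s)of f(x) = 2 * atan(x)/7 -pi * sec(pi * s/2)/(7 * s)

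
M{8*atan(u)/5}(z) -4*pi*sec(pi*z/2)/(5*z)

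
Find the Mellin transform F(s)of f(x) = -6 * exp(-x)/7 -6 * gamma(s)/7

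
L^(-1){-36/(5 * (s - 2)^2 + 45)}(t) -12 * exp(2 * t) * sin(3 * t)/5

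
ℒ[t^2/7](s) 2/(7*s^3)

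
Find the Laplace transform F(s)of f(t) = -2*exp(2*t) -2/(s - 2)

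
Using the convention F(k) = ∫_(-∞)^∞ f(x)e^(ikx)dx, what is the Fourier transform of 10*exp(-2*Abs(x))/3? 40/(3*(k^2 + 4))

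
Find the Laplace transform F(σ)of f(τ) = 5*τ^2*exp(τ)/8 5/(4*(σ - 1)^3)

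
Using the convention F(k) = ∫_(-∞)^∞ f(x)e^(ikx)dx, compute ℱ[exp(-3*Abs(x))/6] 1/(k^2 + 9)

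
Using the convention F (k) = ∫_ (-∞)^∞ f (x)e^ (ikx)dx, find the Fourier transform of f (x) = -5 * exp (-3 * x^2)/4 -5 * sqrt (3) * sqrt (pi) * exp (-k^2/12)/12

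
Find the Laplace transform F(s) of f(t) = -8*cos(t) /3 -8*s/(3*s^2 + 3) 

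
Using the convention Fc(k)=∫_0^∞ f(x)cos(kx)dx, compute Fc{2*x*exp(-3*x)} 2*(9 - k^2)/(k^2 + 9)^2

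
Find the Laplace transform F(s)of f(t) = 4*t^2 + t s^(-2) + 8/s^3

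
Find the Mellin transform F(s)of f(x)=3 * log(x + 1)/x -3 * pi * csc(pi * s)/(s - 1)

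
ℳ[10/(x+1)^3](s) 5 * pi * (s - 2) * (s - 1)/sin(pi * s)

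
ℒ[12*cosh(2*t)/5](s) 12*s/(5*(s^2 - 4))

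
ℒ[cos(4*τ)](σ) σ/(σ^2 + 16)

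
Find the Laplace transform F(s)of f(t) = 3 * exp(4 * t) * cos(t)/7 3 * (s - 4)/(7 * ((s - 4)^2 + 1))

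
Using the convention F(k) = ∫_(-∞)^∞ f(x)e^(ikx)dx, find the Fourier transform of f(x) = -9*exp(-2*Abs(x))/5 -36/(5*k^2 + 20)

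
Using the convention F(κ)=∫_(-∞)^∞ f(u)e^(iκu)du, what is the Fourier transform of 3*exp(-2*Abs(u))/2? 6/(κ^2 + 4)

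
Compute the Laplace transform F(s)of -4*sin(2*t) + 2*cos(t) 2*s/(s^2 + 1) - 8/(s^2 + 4)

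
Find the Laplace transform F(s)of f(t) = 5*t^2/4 5/(2*s^3)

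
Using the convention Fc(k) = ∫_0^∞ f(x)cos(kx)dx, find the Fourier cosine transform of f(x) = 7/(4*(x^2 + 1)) 7*pi*exp(-k)/8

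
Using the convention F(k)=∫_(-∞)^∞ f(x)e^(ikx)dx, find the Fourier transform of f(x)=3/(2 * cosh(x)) 3 * pi/(2 * cosh(pi * k/2))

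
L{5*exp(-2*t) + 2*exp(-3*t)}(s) 2/(s + 3) + 5/(s + 2)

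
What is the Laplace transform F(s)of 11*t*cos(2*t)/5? 11*(s^2 - 4)/(5*(s^2+4)^2)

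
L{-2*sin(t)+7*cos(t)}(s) 7*s/(s^2+1)-2/(s^2+1)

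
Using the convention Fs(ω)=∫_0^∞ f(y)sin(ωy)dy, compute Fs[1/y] pi/2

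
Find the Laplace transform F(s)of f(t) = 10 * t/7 10/(7 * s^2)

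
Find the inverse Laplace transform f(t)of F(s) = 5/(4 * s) 5/4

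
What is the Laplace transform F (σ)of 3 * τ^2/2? 3/σ^3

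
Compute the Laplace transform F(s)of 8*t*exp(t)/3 8/(3*(s - 1)^2)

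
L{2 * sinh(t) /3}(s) 2/(3 * (s^2 - 1) ) 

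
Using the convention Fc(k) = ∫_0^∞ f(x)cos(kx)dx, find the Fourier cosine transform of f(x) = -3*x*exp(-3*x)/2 3*(k^2 - 9)/(2*(k^2 + 9)^2)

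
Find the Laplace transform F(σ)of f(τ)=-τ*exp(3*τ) -1/(σ - 3)^2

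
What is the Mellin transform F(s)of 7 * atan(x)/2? -7 * pi * sec(pi * s/2)/(4 * s)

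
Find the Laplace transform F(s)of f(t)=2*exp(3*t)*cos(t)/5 2*(s - 3)/(5*((s - 3)^2 + 1))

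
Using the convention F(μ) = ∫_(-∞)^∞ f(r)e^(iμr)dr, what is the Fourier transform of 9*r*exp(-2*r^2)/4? 9*sqrt(2)*I*sqrt(pi)*μ*exp(-μ^2/8)/32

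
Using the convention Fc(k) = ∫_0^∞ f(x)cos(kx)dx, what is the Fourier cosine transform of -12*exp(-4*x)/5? -48/(5*k^2+80)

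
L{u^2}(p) 2/p^3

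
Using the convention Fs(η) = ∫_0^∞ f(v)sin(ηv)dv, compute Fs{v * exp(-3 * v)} 6 * η/(η^2 + 9)^2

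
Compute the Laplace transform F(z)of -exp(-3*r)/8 -1/(8*z + 24)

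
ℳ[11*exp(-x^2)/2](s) 11*gamma(s/2)/4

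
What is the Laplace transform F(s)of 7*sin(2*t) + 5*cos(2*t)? 14/(s^2 + 4) + 5*s/(s^2 + 4)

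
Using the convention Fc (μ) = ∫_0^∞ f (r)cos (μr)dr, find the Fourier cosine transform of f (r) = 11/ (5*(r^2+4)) 11*pi*exp (-2*μ)/20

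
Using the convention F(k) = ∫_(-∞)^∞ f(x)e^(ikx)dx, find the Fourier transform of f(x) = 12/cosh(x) 12 * pi/cosh(pi * k/2)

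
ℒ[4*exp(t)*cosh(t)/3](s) 4*(s - 1)/(3*s*(s - 2))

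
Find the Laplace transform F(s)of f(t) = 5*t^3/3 10/s^4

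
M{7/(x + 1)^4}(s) 7*gamma(s)*gamma(4 - s)/6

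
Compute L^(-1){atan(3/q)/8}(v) sin(3*v)/(8*v)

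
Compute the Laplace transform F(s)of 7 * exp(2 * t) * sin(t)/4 7/(4 * ((s - 2)^2 + 1))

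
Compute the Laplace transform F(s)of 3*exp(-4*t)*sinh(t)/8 3/(8*((s + 4)^2 - 1))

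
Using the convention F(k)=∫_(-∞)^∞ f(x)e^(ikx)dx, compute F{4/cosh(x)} 4 * pi/cosh(pi * k/2)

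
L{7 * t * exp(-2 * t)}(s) 7/(s + 2)^2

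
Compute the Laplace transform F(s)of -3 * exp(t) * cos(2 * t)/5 3 * (1 - s)/(5 * ((s - 1)^2 + 4))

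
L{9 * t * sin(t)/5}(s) 18 * s/(5 * (s^2 + 1)^2)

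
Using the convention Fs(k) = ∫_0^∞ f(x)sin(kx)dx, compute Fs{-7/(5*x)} -7*pi/10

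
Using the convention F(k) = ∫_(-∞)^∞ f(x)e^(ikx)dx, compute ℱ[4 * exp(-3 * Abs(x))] 24/(k^2 + 9)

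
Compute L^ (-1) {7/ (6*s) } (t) 7/6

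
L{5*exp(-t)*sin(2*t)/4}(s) 5/(2*((s + 1)^2 + 4))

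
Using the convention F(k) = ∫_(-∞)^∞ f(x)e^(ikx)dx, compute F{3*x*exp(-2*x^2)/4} 3*sqrt(2)*I*sqrt(pi)*k*exp(-k^2/8)/32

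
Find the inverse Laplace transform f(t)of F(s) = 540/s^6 9*t^5/2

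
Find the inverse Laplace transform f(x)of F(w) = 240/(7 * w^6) 2 * x^5/7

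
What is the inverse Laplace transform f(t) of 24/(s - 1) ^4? 4*t^3*exp(t) 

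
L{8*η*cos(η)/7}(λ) 8*(λ^2 - 1)/(7*(λ^2 + 1)^2)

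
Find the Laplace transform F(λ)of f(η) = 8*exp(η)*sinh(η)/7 8/(7*λ*(λ - 2))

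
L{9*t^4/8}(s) 27/s^5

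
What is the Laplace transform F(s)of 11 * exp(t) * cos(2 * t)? 11 * (s - 1)/((s - 1)^2 + 4)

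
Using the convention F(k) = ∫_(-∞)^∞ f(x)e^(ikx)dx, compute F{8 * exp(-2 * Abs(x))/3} 32/(3 * (k^2 + 4))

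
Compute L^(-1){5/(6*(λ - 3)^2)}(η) 5*η*exp(3*η)/6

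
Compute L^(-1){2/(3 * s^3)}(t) t^2/3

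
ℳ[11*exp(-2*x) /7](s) 11*gamma(s) /(7*2^s) 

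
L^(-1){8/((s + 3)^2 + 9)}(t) 8*exp(-3*t)*sin(3*t)/3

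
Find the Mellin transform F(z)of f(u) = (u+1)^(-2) (-pi * z+pi)/sin(pi * z)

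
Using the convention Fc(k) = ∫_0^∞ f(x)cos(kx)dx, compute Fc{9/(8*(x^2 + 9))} 3*pi*exp(-3*k)/16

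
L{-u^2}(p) -2/p^3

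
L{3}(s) 3/s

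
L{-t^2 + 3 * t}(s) 3/s^2 - 2/s^3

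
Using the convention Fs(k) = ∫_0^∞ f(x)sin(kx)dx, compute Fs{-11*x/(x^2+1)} -11*pi*exp(-k)/2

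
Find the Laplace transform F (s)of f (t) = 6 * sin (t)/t 6 * atan (1/s)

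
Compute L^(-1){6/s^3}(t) 3*t^2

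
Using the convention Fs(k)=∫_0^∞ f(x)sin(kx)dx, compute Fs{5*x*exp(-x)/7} 10*k/(7*(k^2 + 1)^2)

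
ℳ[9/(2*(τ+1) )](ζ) 9*pi*csc(pi*ζ) /2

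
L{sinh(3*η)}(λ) 3/(λ^2-9)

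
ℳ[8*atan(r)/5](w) -4*pi*sec(pi*w/2)/(5*w)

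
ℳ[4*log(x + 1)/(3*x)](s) -4*pi*csc(pi*s)/(3*s - 3)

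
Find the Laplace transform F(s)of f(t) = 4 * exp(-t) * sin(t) 4/((s + 1)^2 + 1)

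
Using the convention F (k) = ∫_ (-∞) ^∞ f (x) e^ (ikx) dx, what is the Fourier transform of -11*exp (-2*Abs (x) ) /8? -11/ (2*k^2 + 8) 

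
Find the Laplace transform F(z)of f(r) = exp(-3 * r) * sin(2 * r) 2/((z + 3)^2 + 4)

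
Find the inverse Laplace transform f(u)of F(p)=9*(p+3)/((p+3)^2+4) 9*exp(-3*u)*cos(2*u)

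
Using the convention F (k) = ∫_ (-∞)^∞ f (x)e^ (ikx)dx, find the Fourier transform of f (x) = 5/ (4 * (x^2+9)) 5 * pi * exp (-3 * Abs (k))/12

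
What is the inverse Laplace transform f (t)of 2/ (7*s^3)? t^2/7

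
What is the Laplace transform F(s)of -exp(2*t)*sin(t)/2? -1/(2*(s - 2)^2 + 2)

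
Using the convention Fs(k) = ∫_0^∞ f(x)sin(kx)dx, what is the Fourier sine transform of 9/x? 9*pi/2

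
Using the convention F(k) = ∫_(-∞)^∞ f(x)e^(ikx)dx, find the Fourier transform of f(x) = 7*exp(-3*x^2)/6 7*sqrt(3)*sqrt(pi)*exp(-k^2/12)/18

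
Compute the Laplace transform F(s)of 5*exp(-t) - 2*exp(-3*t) 5/(s + 1) - 2/(s + 3)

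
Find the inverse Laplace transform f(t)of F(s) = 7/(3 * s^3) 7 * t^2/6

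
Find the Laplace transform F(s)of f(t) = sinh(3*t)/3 1/(s^2 - 9)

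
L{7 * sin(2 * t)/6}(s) 7/(3 * (s^2 + 4))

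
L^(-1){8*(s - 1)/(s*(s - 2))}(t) 8*exp(t)*cosh(t)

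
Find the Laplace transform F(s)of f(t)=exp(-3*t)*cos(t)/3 (s + 3)/(3*((s + 3)^2 + 1))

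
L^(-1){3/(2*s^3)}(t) 3*t^2/4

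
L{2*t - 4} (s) 2/s^2-4/s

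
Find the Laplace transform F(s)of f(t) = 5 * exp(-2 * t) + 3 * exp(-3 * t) 3/(s + 3) + 5/(s + 2)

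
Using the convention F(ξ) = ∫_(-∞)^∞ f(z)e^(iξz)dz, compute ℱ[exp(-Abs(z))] 2/(ξ^2+1)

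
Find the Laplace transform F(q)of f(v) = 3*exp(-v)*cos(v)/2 3*(q + 1)/(2*((q + 1)^2 + 1))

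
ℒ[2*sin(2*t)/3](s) 4/(3*(s^2 + 4))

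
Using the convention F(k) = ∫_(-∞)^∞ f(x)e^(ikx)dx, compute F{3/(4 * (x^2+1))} 3 * pi * exp(-Abs(k))/4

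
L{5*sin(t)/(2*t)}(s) 5*atan(1/s)/2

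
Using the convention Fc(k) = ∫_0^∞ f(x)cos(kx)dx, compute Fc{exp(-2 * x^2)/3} sqrt(2) * sqrt(pi) * exp(-k^2/8)/12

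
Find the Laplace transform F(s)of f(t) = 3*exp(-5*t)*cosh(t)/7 3*(s+5)/(7*((s+5)^2 - 1))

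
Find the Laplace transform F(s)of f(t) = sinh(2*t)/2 1/(s^2-4)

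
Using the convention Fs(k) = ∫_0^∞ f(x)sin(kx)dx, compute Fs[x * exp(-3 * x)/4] 3 * k/(2 * (k^2 + 9)^2)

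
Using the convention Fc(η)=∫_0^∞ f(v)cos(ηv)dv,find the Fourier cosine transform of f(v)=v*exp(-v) (1 - η^2)/(η^2 + 1)^2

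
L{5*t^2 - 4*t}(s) 10/s^3 - 4/s^2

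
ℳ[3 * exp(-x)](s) 3 * gamma(s)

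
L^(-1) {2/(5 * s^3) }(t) t^2/5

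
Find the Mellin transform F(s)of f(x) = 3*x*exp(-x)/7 3*gamma(s+1)/7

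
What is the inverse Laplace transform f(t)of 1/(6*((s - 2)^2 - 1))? exp(2*t)*sinh(t)/6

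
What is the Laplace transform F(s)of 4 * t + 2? 2/s + 4/s^2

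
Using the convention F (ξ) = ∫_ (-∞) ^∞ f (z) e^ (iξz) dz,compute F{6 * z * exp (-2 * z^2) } 3 * sqrt (2) * I * sqrt (pi) * ξ * exp (-ξ^2/8) /4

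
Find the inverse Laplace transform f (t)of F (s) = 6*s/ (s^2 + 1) 6*cos (t)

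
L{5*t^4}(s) 120/s^5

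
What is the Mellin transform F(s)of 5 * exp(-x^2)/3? 5 * gamma(s/2)/6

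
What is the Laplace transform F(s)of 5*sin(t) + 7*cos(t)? 7*s/(s^2 + 1) + 5/(s^2 + 1)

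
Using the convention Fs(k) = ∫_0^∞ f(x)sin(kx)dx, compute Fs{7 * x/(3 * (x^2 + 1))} 7 * pi * exp(-k)/6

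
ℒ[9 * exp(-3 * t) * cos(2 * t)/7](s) 9 * (s + 3)/(7 * ((s + 3)^2 + 4))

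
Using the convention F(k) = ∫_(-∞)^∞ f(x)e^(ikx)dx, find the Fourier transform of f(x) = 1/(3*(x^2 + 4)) pi*exp(-2*Abs(k))/6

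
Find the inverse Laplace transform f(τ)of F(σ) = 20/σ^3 10 * τ^2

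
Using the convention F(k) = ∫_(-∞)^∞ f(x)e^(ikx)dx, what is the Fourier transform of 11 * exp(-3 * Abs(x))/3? 22/(k^2 + 9)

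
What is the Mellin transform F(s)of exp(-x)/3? gamma(s)/3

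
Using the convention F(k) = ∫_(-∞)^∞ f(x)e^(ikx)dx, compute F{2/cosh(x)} 2*pi/cosh(pi*k/2)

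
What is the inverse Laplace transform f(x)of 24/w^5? x^4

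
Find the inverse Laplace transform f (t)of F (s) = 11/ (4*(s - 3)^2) 11*t*exp (3*t)/4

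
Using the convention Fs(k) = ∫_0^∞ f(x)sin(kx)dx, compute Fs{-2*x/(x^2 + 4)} -pi*exp(-2*k)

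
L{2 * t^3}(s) 12/s^4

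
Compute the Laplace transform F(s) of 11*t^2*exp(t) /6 11/(3*(s - 1) ^3) 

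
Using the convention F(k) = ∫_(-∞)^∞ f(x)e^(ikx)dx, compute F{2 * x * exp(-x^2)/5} I * sqrt(pi) * k * exp(-k^2/4)/5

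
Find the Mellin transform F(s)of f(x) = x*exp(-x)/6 gamma(s+1)/6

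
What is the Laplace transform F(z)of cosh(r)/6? z/(6 * (z^2 - 1))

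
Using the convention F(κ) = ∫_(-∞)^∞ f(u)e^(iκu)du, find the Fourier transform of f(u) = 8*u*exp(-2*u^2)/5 sqrt(2)*I*sqrt(pi)*κ*exp(-κ^2/8)/5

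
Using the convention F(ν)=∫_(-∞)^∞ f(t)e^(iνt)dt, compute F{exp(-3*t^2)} sqrt(3)*sqrt(pi)*exp(-ν^2/12)/3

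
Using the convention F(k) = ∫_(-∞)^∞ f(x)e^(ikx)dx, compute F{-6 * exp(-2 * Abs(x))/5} -24/(5 * k^2 + 20)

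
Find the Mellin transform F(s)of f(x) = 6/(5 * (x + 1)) 6 * pi * csc(pi * s)/5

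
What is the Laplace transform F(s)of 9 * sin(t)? 9/(s^2 + 1)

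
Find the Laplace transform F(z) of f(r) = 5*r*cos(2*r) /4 5*(z^2 - 4) /(4*(z^2 + 4) ^2) 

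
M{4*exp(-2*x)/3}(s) 2^(2 - s)*gamma(s)/3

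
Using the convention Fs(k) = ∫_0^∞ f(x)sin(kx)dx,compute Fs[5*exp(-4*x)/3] 5*k/(3*(k^2+16))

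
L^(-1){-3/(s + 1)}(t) -3 * exp(-t)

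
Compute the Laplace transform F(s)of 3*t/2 3/(2*s^2)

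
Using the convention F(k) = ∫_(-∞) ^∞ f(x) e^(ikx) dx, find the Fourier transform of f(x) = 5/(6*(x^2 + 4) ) 5*pi*exp(-2*Abs(k) ) /12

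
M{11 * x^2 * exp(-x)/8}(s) 11 * gamma(s + 2)/8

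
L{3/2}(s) 3/(2*s)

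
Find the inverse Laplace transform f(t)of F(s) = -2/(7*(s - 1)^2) -2*t*exp(t)/7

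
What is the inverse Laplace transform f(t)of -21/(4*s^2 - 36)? -7*sinh(3*t)/4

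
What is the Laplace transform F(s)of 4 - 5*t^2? 4/s - 10/s^3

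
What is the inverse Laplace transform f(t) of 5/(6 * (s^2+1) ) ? 5 * sin(t) /6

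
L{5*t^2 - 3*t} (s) 10/s^3 - 3/s^2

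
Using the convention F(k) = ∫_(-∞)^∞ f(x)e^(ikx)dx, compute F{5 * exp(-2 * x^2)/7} 5 * sqrt(2) * sqrt(pi) * exp(-k^2/8)/14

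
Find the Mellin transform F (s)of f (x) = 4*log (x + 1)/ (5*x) -4*pi*csc (pi*s)/ (5*s - 5)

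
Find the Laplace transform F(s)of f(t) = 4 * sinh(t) 4/(s^2-1)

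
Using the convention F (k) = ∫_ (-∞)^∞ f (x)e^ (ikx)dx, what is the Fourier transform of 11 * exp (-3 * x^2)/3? 11 * sqrt (3) * sqrt (pi) * exp (-k^2/12)/9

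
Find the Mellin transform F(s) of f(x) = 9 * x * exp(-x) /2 9 * gamma(s + 1) /2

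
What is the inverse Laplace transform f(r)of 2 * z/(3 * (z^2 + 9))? 2 * cos(3 * r)/3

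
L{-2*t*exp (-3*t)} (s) -2/ (s+3)^2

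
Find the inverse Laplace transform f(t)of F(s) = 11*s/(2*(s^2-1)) 11*cosh(t)/2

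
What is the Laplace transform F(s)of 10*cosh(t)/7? 10*s/(7*(s^2 - 1))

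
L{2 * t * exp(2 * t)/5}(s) 2/(5 * (s - 2)^2)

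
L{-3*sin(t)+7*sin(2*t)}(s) 14/(s^2+4) - 3/(s^2+1)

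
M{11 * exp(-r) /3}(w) 11 * gamma(w) /3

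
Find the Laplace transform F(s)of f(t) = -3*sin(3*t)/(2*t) -3*atan(3/s)/2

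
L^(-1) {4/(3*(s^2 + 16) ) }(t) sin(4*t) /3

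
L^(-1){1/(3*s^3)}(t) t^2/6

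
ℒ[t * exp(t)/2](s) 1/(2 * (s - 1)^2)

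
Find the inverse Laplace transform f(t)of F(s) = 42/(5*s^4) 7*t^3/5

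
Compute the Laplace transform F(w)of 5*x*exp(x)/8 5/(8*(w - 1)^2)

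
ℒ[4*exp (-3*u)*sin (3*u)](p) 12/ ( (p + 3)^2 + 9)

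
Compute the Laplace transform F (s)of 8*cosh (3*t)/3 8*s/ (3*(s^2 - 9))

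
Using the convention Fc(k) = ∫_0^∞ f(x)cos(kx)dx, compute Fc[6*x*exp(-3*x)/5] 6*(9 - k^2)/(5*(k^2 + 9)^2)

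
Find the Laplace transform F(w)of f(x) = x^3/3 2/w^4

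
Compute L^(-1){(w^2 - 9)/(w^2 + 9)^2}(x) x * cos(3 * x)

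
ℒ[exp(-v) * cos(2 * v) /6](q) (q + 1) /(6 * ((q + 1) ^2 + 4) ) 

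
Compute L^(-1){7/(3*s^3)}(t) 7*t^2/6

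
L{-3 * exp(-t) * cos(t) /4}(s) 3 * (-s - 1) /(4 * ((s + 1) ^2 + 1) ) 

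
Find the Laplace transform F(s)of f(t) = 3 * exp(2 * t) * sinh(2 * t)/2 3/(s * (s - 4))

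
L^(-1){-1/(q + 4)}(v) -exp(-4 * v)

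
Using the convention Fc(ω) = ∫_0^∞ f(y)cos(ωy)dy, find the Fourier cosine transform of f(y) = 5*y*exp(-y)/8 5*(1 - ω^2)/(8*(ω^2+1)^2)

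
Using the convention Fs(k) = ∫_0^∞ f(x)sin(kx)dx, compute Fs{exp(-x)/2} k/(2 * (k^2 + 1))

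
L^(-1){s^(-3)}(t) t^2/2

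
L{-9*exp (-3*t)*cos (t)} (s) 9*(-s - 3)/ ( (s + 3)^2 + 1)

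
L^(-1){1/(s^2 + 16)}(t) sin(4*t)/4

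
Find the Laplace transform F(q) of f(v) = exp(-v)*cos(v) (q+1) /((q+1) ^2+1) 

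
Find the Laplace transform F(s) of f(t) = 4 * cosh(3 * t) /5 4 * s/(5 * (s^2 - 9) ) 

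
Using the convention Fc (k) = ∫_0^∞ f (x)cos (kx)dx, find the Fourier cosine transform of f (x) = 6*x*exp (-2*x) 6*(4 - k^2)/ (k^2 + 4)^2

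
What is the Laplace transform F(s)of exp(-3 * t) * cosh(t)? (s + 3)/((s + 3)^2 - 1)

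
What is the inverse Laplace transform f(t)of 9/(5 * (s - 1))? 9 * exp(t)/5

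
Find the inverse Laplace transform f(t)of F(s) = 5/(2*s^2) 5*t/2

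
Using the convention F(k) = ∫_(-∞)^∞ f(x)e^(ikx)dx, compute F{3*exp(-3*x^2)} sqrt(3)*sqrt(pi)*exp(-k^2/12)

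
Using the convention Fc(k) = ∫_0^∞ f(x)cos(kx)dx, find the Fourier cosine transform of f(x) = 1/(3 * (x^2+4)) pi * exp(-2 * k)/12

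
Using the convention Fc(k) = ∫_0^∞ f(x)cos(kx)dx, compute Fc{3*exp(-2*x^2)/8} 3*sqrt(2)*sqrt(pi)*exp(-k^2/8)/32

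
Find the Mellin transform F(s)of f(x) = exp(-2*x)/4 gamma(s)/(4*2^s)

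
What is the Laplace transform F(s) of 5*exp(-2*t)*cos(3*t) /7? 5*(s + 2) /(7*((s + 2) ^2 + 9) ) 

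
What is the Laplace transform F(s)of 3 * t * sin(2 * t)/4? 3 * s/(s^2 + 4)^2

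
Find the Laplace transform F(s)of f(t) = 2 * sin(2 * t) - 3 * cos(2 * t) 4/(s^2 + 4) - 3 * s/(s^2 + 4)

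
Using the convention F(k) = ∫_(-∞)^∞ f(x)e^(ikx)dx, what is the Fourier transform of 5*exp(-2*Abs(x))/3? 20/(3*(k^2+4))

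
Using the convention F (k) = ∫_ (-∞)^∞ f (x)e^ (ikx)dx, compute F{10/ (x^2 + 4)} 5 * pi * exp (-2 * Abs (k))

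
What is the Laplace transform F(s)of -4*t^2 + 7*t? 7/s^2 - 8/s^3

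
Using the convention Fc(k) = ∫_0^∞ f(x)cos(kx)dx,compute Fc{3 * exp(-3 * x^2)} sqrt(3) * sqrt(pi) * exp(-k^2/12)/2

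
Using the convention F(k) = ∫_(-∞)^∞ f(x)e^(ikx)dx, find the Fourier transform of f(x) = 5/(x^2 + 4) 5*pi*exp(-2*Abs(k))/2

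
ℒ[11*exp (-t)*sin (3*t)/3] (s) 11/ ( (s + 1)^2 + 9)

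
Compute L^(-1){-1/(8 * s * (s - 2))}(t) -exp(t) * sinh(t)/8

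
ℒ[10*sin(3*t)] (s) 30/(s^2 + 9)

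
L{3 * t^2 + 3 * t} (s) 3/s^2 + 6/s^3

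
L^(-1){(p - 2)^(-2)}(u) u * exp(2 * u)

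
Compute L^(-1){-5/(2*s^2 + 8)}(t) -5*sin(2*t)/4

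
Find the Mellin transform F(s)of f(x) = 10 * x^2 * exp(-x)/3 10 * gamma(s + 2)/3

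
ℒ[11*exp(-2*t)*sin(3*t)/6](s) 11/(2*((s + 2)^2 + 9))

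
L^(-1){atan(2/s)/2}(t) sin(2*t)/(2*t)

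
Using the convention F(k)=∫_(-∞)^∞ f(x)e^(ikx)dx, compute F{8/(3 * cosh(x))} 8 * pi/(3 * cosh(pi * k/2))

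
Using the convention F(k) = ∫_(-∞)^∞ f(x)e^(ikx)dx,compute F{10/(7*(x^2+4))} 5*pi*exp(-2*Abs(k))/7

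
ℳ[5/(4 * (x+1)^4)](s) 5 * gamma(s) * gamma(4 - s)/24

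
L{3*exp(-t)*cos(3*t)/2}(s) 3*(s+1)/(2*((s+1)^2+9))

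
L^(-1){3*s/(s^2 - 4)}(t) 3*cosh(2*t)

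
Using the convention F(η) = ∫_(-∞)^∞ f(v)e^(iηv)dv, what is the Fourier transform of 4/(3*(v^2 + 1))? 4*pi*exp(-Abs(η))/3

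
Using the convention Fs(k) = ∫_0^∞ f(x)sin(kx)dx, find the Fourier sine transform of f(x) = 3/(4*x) 3*pi/8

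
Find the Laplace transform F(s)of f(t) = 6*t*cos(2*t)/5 6*(s^2 - 4)/(5*(s^2+4)^2)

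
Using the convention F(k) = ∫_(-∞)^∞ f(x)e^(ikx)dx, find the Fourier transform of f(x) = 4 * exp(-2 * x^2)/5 2 * sqrt(2) * sqrt(pi) * exp(-k^2/8)/5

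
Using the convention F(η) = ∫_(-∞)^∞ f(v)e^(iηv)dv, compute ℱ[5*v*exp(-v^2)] 5*I*sqrt(pi)*η*exp(-η^2/4)/2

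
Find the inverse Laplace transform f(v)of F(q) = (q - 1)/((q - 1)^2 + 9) exp(v)*cos(3*v)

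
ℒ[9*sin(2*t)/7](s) 18/(7*(s^2 + 4))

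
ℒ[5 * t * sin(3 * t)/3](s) 10 * s/(s^2 + 9)^2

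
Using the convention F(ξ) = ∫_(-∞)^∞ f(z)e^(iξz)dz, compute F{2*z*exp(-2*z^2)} sqrt(2)*I*sqrt(pi)*ξ*exp(-ξ^2/8)/4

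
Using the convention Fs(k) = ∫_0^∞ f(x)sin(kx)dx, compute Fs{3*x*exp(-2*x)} 12*k/(k^2 + 4)^2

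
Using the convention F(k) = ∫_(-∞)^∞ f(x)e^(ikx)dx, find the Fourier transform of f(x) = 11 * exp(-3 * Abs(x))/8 33/(4 * (k^2+9))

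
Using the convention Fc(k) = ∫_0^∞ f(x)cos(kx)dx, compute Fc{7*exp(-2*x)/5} 14/(5*(k^2 + 4))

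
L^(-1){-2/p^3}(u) -u^2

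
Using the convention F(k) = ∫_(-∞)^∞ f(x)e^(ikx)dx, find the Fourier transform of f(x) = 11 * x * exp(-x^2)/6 11 * I * sqrt(pi) * k * exp(-k^2/4)/12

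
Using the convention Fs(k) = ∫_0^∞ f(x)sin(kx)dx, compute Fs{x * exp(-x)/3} 2 * k/(3 * (k^2 + 1)^2)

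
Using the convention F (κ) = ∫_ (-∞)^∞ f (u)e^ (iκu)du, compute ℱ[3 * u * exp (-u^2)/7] 3 * I * sqrt (pi) * κ * exp (-κ^2/4)/14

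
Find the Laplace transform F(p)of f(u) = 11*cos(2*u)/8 11*p/(8*(p^2 + 4))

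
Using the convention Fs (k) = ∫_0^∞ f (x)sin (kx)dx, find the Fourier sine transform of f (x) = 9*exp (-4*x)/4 9*k/ (4*(k^2 + 16))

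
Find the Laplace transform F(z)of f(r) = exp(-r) 1/(z+1)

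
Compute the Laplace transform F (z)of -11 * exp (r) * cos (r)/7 11 * (1 - z)/ (7 * ( (z - 1)^2 + 1))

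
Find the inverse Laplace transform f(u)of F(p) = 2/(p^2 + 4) sin(2 * u)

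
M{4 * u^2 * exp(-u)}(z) 4 * gamma(z + 2)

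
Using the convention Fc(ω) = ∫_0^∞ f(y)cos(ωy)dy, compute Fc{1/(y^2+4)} pi * exp(-2 * ω)/4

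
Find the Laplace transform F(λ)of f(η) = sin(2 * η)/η atan(2/λ)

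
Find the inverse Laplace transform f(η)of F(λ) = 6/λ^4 η^3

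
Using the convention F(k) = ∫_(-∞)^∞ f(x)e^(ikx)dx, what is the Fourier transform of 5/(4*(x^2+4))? 5*pi*exp(-2*Abs(k))/8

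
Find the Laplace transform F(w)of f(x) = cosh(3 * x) w/(w^2 - 9)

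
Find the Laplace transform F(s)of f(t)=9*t 9/s^2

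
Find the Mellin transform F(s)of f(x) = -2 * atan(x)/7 pi * sec(pi * s/2)/(7 * s)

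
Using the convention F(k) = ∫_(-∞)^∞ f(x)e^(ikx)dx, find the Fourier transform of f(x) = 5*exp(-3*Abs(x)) 30/(k^2 + 9)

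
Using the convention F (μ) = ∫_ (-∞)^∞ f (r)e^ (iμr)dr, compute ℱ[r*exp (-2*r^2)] sqrt (2)*I*sqrt (pi)*μ*exp (-μ^2/8)/8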